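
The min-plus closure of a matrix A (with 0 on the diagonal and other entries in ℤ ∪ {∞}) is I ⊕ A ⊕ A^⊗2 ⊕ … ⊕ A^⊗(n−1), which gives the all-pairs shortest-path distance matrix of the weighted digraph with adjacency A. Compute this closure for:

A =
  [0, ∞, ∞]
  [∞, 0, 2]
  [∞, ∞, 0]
Closure =
  [0, ∞, ∞]
  [∞, 0, 2]
  [∞, ∞, 0]

This is the Floyd-Warshall all-pairs shortest-path computation. For each intermediate vertex k = 0, 1, …, 2, update dist[i][j] ← min(dist[i][j], dist[i][k] + dist[k][j]). The final matrix gives, for each (i, j), the minimum total weight of any directed path from i to j (possibly empty when i = j).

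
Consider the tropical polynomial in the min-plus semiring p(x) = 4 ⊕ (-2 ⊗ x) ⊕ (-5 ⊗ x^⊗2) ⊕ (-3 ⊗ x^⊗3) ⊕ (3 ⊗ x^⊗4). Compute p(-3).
p(-3) = -12

A tropical monomial a ⊗ x^⊗i evaluates to a + i · x. Evaluating each term at x = -3:
  Term 0 contributes 4 + 0 · -3 = 4
  Term 1 contributes -2 + 1 · -3 = -5
  Term 2 contributes -5 + 2 · -3 = -11
  Term 3 contributes -3 + 3 · -3 = -12
  Term 4 contributes 3 + 4 · -3 = -9
p(-3) = ⊕ of these = min[4, -5, -11, -12, -9] = -12.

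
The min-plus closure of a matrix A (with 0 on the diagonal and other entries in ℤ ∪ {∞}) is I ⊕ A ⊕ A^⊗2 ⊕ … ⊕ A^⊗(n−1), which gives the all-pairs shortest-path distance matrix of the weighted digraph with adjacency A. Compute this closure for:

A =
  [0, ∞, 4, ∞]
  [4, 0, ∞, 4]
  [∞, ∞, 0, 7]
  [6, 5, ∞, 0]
Closure =
  [0, 16, 4, 11]
  [4, 0, 8, 4]
  [13, 12, 0, 7]
  [6, 5, 10, 0]

This is the Floyd-Warshall all-pairs shortest-path computation. For each intermediate vertex k = 0, 1, …, 3, update dist[i][j] ← min(dist[i][j], dist[i][k] + dist[k][j]). The final matrix gives, for each (i, j), the minimum total weight of any directed path from i to j (possibly empty when i = j).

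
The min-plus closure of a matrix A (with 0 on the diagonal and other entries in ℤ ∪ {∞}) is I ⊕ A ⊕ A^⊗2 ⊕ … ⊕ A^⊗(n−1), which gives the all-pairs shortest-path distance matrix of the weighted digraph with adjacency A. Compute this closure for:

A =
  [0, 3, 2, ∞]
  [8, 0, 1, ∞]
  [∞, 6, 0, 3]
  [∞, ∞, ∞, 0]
Closure =
  [0, 3, 2, 5]
  [8, 0, 1, 4]
  [14, 6, 0, 3]
  [∞, ∞, ∞, 0]

This is the Floyd-Warshall all-pairs shortest-path computation. For each intermediate vertex k = 0, 1, …, 3, update dist[i][j] ← min(dist[i][j], dist[i][k] + dist[k][j]). The final matrix gives, for each (i, j), the minimum total weight of any directed path from i to j (possibly empty when i = j).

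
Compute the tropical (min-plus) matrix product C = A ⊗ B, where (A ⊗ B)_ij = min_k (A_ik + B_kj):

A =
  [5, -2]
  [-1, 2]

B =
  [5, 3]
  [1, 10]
A ⊗ B =
  [-1, 8]
  [3, 2]

Apply the min-plus product entry-by-entry:
  C[0][0] = min over k of (A[0][0] + B[0][0] = 5 + 5 = 10, A[0][1] + B[1][0] = -2 + 1 = -1) = -1 (attained at k = 1)
  C[0][1] = min over k of (A[0][0] + B[0][1] = 5 + 3 = 8, A[0][1] + B[1][1] = -2 + 10 = 8) = 8 (attained at k = 0)
  C[1][0] = min over k of (A[1][0] + B[0][0] = -1 + 5 = 4, A[1][1] + B[1][0] = 2 + 1 = 3) = 3 (attained at k = 1)
  C[1][1] = min over k of (A[1][0] + B[0][1] = -1 + 3 = 2, A[1][1] + B[1][1] = 2 + 10 = 12) = 2 (attained at k = 0)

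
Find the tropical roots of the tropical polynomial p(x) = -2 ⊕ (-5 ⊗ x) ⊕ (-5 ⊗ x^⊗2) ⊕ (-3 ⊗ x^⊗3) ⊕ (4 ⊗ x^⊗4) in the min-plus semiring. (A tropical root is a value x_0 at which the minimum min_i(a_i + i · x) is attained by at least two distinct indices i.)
Roots: {-7, -2, 0, 3}

Each tropical root is a break point of the lower envelope of the lines y = a_i + i · x (there are 5 lines, with slopes 0, 1, ..., 4). Only the lines that attain the minimum somewhere contribute to roots; other lines are dominated. Here the surviving (envelope) indices are i = 4, i = 3, i = 2, i = 1, i = 0.
Intersections between consecutive envelope lines give the roots: for adjacent envelope indices i < j the intersection is x = (a_i − a_j) / (j − i). Reading off the sorted break points: {-7, -2, 0, 3}.
Verification: at each break x_0, at least two indices attain the minimum of min_i(a_i + i · x_0).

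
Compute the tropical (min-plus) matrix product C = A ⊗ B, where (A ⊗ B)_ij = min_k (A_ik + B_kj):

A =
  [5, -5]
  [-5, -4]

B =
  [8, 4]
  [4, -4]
A ⊗ B =
  [-1, -9]
  [0, -8]

Apply the min-plus product entry-by-entry:
  C[0][0] = min over k of (A[0][0] + B[0][0] = 5 + 8 = 13, A[0][1] + B[1][0] = -5 + 4 = -1) = -1 (attained at k = 1)
  C[0][1] = min over k of (A[0][0] + B[0][1] = 5 + 4 = 9, A[0][1] + B[1][1] = -5 + -4 = -9) = -9 (attained at k = 1)
  C[1][0] = min over k of (A[1][0] + B[0][0] = -5 + 8 = 3, A[1][1] + B[1][0] = -4 + 4 = 0) = 0 (attained at k = 1)
  C[1][1] = min over k of (A[1][0] + B[0][1] = -5 + 4 = -1, A[1][1] + B[1][1] = -4 + -4 = -8) = -8 (attained at k = 1)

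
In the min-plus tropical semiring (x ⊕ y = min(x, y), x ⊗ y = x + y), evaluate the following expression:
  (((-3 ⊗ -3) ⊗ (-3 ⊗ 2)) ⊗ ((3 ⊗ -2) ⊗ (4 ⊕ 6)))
(((-3 ⊗ -3) ⊗ (-3 ⊗ 2)) ⊗ ((3 ⊗ -2) ⊗ (4 ⊕ 6))) = -2

Expand innermost to outermost. Recall ⊕ takes the minimum of its arguments and ⊗ takes their sum. Working out the expression (((-3 ⊗ -3) ⊗ (-3 ⊗ 2)) ⊗ ((3 ⊗ -2) ⊗ (4 ⊕ 6))) gives -2.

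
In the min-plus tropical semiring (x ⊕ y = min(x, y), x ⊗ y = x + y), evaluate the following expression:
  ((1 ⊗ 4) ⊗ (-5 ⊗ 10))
((1 ⊗ 4) ⊗ (-5 ⊗ 10)) = 10

Expand innermost to outermost. Recall ⊕ takes the minimum of its arguments and ⊗ takes their sum. Working out the expression ((1 ⊗ 4) ⊗ (-5 ⊗ 10)) gives 10.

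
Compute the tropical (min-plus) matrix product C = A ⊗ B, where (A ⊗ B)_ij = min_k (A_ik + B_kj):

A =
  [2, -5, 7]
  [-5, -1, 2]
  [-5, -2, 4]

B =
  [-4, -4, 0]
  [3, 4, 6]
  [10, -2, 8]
A ⊗ B =
  [-2, -2, 1]
  [-9, -9, -5]
  [-9, -9, -5]

Apply the min-plus product entry-by-entry:
  C[0][0] = min over k of (A[0][0] + B[0][0] = 2 + -4 = -2, A[0][1] + B[1][0] = -5 + 3 = -2, A[0][2] + B[2][0] = 7 + 10 = 17) = -2 (attained at k = 0)
  C[0][1] = min over k of (A[0][0] + B[0][1] = 2 + -4 = -2, A[0][1] + B[1][1] = -5 + 4 = -1, A[0][2] + B[2][1] = 7 + -2 = 5) = -2 (attained at k = 0)
  C[0][2] = min over k of (A[0][0] + B[0][2] = 2 + 0 = 2, A[0][1] + B[1][2] = -5 + 6 = 1, A[0][2] + B[2][2] = 7 + 8 = 15) = 1 (attained at k = 1)
  C[1][0] = min over k of (A[1][0] + B[0][0] = -5 + -4 = -9, A[1][1] + B[1][0] = -1 + 3 = 2, A[1][2] + B[2][0] = 2 + 10 = 12) = -9 (attained at k = 0)
  C[1][1] = min over k of (A[1][0] + B[0][1] = -5 + -4 = -9, A[1][1] + B[1][1] = -1 + 4 = 3, A[1][2] + B[2][1] = 2 + -2 = 0) = -9 (attained at k = 0)
  C[1][2] = min over k of (A[1][0] + B[0][2] = -5 + 0 = -5, A[1][1] + B[1][2] = -1 + 6 = 5, A[1][2] + B[2][2] = 2 + 8 = 10) = -5 (attained at k = 0)
  C[2][0] = min over k of (A[2][0] + B[0][0] = -5 + -4 = -9, A[2][1] + B[1][0] = -2 + 3 = 1, A[2][2] + B[2][0] = 4 + 10 = 14) = -9 (attained at k = 0)
  C[2][1] = min over k of (A[2][0] + B[0][1] = -5 + -4 = -9, A[2][1] + B[1][1] = -2 + 4 = 2, A[2][2] + B[2][1] = 4 + -2 = 2) = -9 (attained at k = 0)
  C[2][2] = min over k of (A[2][0] + B[0][2] = -5 + 0 = -5, A[2][1] + B[1][2] = -2 + 6 = 4, A[2][2] + B[2][2] = 4 + 8 = 12) = -5 (attained at k = 0)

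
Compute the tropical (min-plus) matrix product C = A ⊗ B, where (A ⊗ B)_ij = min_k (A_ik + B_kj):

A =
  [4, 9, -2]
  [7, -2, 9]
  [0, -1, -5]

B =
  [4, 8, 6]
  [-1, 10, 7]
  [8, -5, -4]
A ⊗ B =
  [6, -7, -6]
  [-3, 4, 5]
  [-2, -10, -9]

Apply the min-plus product entry-by-entry:
  C[0][0] = min over k of (A[0][0] + B[0][0] = 4 + 4 = 8, A[0][1] + B[1][0] = 9 + -1 = 8, A[0][2] + B[2][0] = -2 + 8 = 6) = 6 (attained at k = 2)
  C[0][1] = min over k of (A[0][0] + B[0][1] = 4 + 8 = 12, A[0][1] + B[1][1] = 9 + 10 = 19, A[0][2] + B[2][1] = -2 + -5 = -7) = -7 (attained at k = 2)
  C[0][2] = min over k of (A[0][0] + B[0][2] = 4 + 6 = 10, A[0][1] + B[1][2] = 9 + 7 = 16, A[0][2] + B[2][2] = -2 + -4 = -6) = -6 (attained at k = 2)
  C[1][0] = min over k of (A[1][0] + B[0][0] = 7 + 4 = 11, A[1][1] + B[1][0] = -2 + -1 = -3, A[1][2] + B[2][0] = 9 + 8 = 17) = -3 (attained at k = 1)
  C[1][1] = min over k of (A[1][0] + B[0][1] = 7 + 8 = 15, A[1][1] + B[1][1] = -2 + 10 = 8, A[1][2] + B[2][1] = 9 + -5 = 4) = 4 (attained at k = 2)
  C[1][2] = min over k of (A[1][0] + B[0][2] = 7 + 6 = 13, A[1][1] + B[1][2] = -2 + 7 = 5, A[1][2] + B[2][2] = 9 + -4 = 5) = 5 (attained at k = 1)
  C[2][0] = min over k of (A[2][0] + B[0][0] = 0 + 4 = 4, A[2][1] + B[1][0] = -1 + -1 = -2, A[2][2] + B[2][0] = -5 + 8 = 3) = -2 (attained at k = 1)
  C[2][1] = min over k of (A[2][0] + B[0][1] = 0 + 8 = 8, A[2][1] + B[1][1] = -1 + 10 = 9, A[2][2] + B[2][1] = -5 + -5 = -10) = -10 (attained at k = 2)
  C[2][2] = min over k of (A[2][0] + B[0][2] = 0 + 6 = 6, A[2][1] + B[1][2] = -1 + 7 = 6, A[2][2] + B[2][2] = -5 + -4 = -9) = -9 (attained at k = 2)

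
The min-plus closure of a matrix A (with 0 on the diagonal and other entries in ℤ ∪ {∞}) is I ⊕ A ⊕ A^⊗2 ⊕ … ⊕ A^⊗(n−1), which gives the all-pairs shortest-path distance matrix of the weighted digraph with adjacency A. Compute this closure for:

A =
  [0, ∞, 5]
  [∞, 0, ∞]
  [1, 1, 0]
Closure =
  [0, 6, 5]
  [∞, 0, ∞]
  [1, 1, 0]

This is the Floyd-Warshall all-pairs shortest-path computation. For each intermediate vertex k = 0, 1, …, 2, update dist[i][j] ← min(dist[i][j], dist[i][k] + dist[k][j]). The final matrix gives, for each (i, j), the minimum total weight of any directed path from i to j (possibly empty when i = j).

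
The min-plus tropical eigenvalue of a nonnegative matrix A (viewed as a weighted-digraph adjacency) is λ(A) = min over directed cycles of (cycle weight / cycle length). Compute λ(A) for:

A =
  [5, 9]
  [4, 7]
λ(A) = 5

Enumerate directed cycles and compute their means (weight / length). Sample:
  cycle 0 → 0: weight = 5, length = 1, mean = 5/1 ≈ 5.000
  cycle 1 → 1: weight = 7, length = 1, mean = 7/1 ≈ 7.000
  cycle 0 → 1 → 0: weight = 13, length = 2, mean = 13/2 ≈ 6.500
  cycle 1 → 0 → 1: weight = 13, length = 2, mean = 13/2 ≈ 6.500
Minimum mean = 5.000, attained e.g. along the cycle 0 → 0 with weight 5 and length 1. So λ(A) = 5/1 = 5.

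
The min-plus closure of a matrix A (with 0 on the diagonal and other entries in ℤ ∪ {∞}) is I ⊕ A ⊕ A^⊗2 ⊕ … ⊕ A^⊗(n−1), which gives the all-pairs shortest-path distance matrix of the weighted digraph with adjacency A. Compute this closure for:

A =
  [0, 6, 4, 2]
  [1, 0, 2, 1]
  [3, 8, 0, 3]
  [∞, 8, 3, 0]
Closure =
  [0, 6, 4, 2]
  [1, 0, 2, 1]
  [3, 8, 0, 3]
  [6, 8, 3, 0]

This is the Floyd-Warshall all-pairs shortest-path computation. For each intermediate vertex k = 0, 1, …, 3, update dist[i][j] ← min(dist[i][j], dist[i][k] + dist[k][j]). The final matrix gives, for each (i, j), the minimum total weight of any directed path from i to j (possibly empty when i = j).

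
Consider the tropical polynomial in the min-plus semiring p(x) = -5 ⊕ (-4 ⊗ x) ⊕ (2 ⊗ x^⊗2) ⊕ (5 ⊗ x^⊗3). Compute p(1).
p(1) = -5

A tropical monomial a ⊗ x^⊗i evaluates to a + i · x. Evaluating each term at x = 1:
  Term 0 contributes -5 + 0 · 1 = -5
  Term 1 contributes -4 + 1 · 1 = -3
  Term 2 contributes 2 + 2 · 1 = 4
  Term 3 contributes 5 + 3 · 1 = 8
p(1) = ⊕ of these = min[-5, -3, 4, 8] = -5.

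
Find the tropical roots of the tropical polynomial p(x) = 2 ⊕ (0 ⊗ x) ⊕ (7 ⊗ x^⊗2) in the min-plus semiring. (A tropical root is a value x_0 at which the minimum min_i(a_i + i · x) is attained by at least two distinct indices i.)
Roots: {-7, 2}

Each tropical root is a break point of the lower envelope of the lines y = a_i + i · x (there are 3 lines, with slopes 0, 1, ..., 2). Only the lines that attain the minimum somewhere contribute to roots; other lines are dominated. Here the surviving (envelope) indices are i = 2, i = 1, i = 0.
Intersections between consecutive envelope lines give the roots: for adjacent envelope indices i < j the intersection is x = (a_i − a_j) / (j − i). Reading off the sorted break points: {-7, 2}.
Verification: at each break x_0, at least two indices attain the minimum of min_i(a_i + i · x_0).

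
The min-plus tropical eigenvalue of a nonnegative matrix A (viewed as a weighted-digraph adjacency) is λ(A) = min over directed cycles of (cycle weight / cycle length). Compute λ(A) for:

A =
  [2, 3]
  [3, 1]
λ(A) = 1

Enumerate directed cycles and compute their means (weight / length). Sample:
  cycle 0 → 0: weight = 2, length = 1, mean = 2/1 ≈ 2.000
  cycle 1 → 1: weight = 1, length = 1, mean = 1/1 ≈ 1.000
  cycle 0 → 1 → 0: weight = 6, length = 2, mean = 6/2 ≈ 3.000
  cycle 1 → 0 → 1: weight = 6, length = 2, mean = 6/2 ≈ 3.000
Minimum mean = 1.000, attained e.g. along the cycle 1 → 1 with weight 1 and length 1. So λ(A) = 1/1 = 1.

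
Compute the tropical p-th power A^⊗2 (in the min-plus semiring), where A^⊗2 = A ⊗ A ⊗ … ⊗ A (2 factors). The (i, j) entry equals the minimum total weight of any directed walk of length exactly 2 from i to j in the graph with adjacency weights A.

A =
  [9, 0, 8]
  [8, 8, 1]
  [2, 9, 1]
A^⊗2 =
  [8, 8, 1]
  [3, 8, 2]
  [3, 2, 2]

Each entry (A^⊗2)_ij equals the minimum over all length-2 walks i = v_0 → v_1 → … → v_2 = j of Σ_t A[v_t][v_{t+1}]. For example, for (i, j) = (0, 2) we minimise over 3 possible intermediate vertex sequences; the minimum is 1, attained along the walk 0 → 1 → 2.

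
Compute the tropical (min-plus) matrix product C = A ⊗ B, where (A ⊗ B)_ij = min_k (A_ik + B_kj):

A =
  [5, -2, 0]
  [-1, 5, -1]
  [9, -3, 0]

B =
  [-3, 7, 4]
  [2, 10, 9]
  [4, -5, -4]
A ⊗ B =
  [0, -5, -4]
  [-4, -6, -5]
  [-1, -5, -4]

Apply the min-plus product entry-by-entry:
  C[0][0] = min over k of (A[0][0] + B[0][0] = 5 + -3 = 2, A[0][1] + B[1][0] = -2 + 2 = 0, A[0][2] + B[2][0] = 0 + 4 = 4) = 0 (attained at k = 1)
  C[0][1] = min over k of (A[0][0] + B[0][1] = 5 + 7 = 12, A[0][1] + B[1][1] = -2 + 10 = 8, A[0][2] + B[2][1] = 0 + -5 = -5) = -5 (attained at k = 2)
  C[0][2] = min over k of (A[0][0] + B[0][2] = 5 + 4 = 9, A[0][1] + B[1][2] = -2 + 9 = 7, A[0][2] + B[2][2] = 0 + -4 = -4) = -4 (attained at k = 2)
  C[1][0] = min over k of (A[1][0] + B[0][0] = -1 + -3 = -4, A[1][1] + B[1][0] = 5 + 2 = 7, A[1][2] + B[2][0] = -1 + 4 = 3) = -4 (attained at k = 0)
  C[1][1] = min over k of (A[1][0] + B[0][1] = -1 + 7 = 6, A[1][1] + B[1][1] = 5 + 10 = 15, A[1][2] + B[2][1] = -1 + -5 = -6) = -6 (attained at k = 2)
  C[1][2] = min over k of (A[1][0] + B[0][2] = -1 + 4 = 3, A[1][1] + B[1][2] = 5 + 9 = 14, A[1][2] + B[2][2] = -1 + -4 = -5) = -5 (attained at k = 2)
  C[2][0] = min over k of (A[2][0] + B[0][0] = 9 + -3 = 6, A[2][1] + B[1][0] = -3 + 2 = -1, A[2][2] + B[2][0] = 0 + 4 = 4) = -1 (attained at k = 1)
  C[2][1] = min over k of (A[2][0] + B[0][1] = 9 + 7 = 16, A[2][1] + B[1][1] = -3 + 10 = 7, A[2][2] + B[2][1] = 0 + -5 = -5) = -5 (attained at k = 2)
  C[2][2] = min over k of (A[2][0] + B[0][2] = 9 + 4 = 13, A[2][1] + B[1][2] = -3 + 9 = 6, A[2][2] + B[2][2] = 0 + -4 = -4) = -4 (attained at k = 2)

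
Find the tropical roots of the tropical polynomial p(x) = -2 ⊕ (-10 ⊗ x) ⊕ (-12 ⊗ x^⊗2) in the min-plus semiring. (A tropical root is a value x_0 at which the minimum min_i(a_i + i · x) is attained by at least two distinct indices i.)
Roots: {2, 8}

Each tropical root is a break point of the lower envelope of the lines y = a_i + i · x (there are 3 lines, with slopes 0, 1, ..., 2). Only the lines that attain the minimum somewhere contribute to roots; other lines are dominated. Here the surviving (envelope) indices are i = 2, i = 1, i = 0.
Intersections between consecutive envelope lines give the roots: for adjacent envelope indices i < j the intersection is x = (a_i − a_j) / (j − i). Reading off the sorted break points: {2, 8}.
Verification: at each break x_0, at least two indices attain the minimum of min_i(a_i + i · x_0).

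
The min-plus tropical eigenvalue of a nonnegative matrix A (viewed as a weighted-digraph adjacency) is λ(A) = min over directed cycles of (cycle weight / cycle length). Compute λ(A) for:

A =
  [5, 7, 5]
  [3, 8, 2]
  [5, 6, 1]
λ(A) = 1

Enumerate directed cycles and compute their means (weight / length). Sample:
  cycle 0 → 0: weight = 5, length = 1, mean = 5/1 ≈ 5.000
  cycle 1 → 1: weight = 8, length = 1, mean = 8/1 ≈ 8.000
  cycle 2 → 2: weight = 1, length = 1, mean = 1/1 ≈ 1.000
  cycle 0 → 1 → 0: weight = 10, length = 2, mean = 10/2 ≈ 5.000
  cycle 0 → 2 → 0: weight = 10, length = 2, mean = 10/2 ≈ 5.000
  cycle 1 → 0 → 1: weight = 10, length = 2, mean = 10/2 ≈ 5.000
Minimum mean = 1.000, attained e.g. along the cycle 2 → 2 with weight 1 and length 1. So λ(A) = 1/1 = 1.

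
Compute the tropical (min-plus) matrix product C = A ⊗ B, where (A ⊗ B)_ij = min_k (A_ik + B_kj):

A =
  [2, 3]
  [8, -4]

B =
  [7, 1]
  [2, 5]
A ⊗ B =
  [5, 3]
  [-2, 1]

Apply the min-plus product entry-by-entry:
  C[0][0] = min over k of (A[0][0] + B[0][0] = 2 + 7 = 9, A[0][1] + B[1][0] = 3 + 2 = 5) = 5 (attained at k = 1)
  C[0][1] = min over k of (A[0][0] + B[0][1] = 2 + 1 = 3, A[0][1] + B[1][1] = 3 + 5 = 8) = 3 (attained at k = 0)
  C[1][0] = min over k of (A[1][0] + B[0][0] = 8 + 7 = 15, A[1][1] + B[1][0] = -4 + 2 = -2) = -2 (attained at k = 1)
  C[1][1] = min over k of (A[1][0] + B[0][1] = 8 + 1 = 9, A[1][1] + B[1][1] = -4 + 5 = 1) = 1 (attained at k = 1)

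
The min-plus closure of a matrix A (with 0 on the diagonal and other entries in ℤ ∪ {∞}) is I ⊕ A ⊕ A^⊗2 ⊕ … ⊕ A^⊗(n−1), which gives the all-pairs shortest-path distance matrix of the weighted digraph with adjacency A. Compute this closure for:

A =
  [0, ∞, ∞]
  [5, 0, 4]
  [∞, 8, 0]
Closure =
  [0, ∞, ∞]
  [5, 0, 4]
  [13, 8, 0]

This is the Floyd-Warshall all-pairs shortest-path computation. For each intermediate vertex k = 0, 1, …, 2, update dist[i][j] ← min(dist[i][j], dist[i][k] + dist[k][j]). The final matrix gives, for each (i, j), the minimum total weight of any directed path from i to j (possibly empty when i = j).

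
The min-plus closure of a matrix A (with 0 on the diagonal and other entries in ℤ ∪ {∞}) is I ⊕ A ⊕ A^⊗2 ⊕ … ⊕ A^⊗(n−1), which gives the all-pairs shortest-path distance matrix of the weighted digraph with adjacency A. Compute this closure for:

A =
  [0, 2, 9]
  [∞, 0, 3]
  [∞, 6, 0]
Closure =
  [0, 2, 5]
  [∞, 0, 3]
  [∞, 6, 0]

This is the Floyd-Warshall all-pairs shortest-path computation. For each intermediate vertex k = 0, 1, …, 2, update dist[i][j] ← min(dist[i][j], dist[i][k] + dist[k][j]). The final matrix gives, for each (i, j), the minimum total weight of any directed path from i to j (possibly empty when i = j).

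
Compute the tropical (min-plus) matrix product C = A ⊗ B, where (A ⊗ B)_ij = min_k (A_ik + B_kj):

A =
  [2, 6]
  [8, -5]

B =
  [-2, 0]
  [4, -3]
A ⊗ B =
  [0, 2]
  [-1, -8]

Apply the min-plus product entry-by-entry:
  C[0][0] = min over k of (A[0][0] + B[0][0] = 2 + -2 = 0, A[0][1] + B[1][0] = 6 + 4 = 10) = 0 (attained at k = 0)
  C[0][1] = min over k of (A[0][0] + B[0][1] = 2 + 0 = 2, A[0][1] + B[1][1] = 6 + -3 = 3) = 2 (attained at k = 0)
  C[1][0] = min over k of (A[1][0] + B[0][0] = 8 + -2 = 6, A[1][1] + B[1][0] = -5 + 4 = -1) = -1 (attained at k = 1)
  C[1][1] = min over k of (A[1][0] + B[0][1] = 8 + 0 = 8, A[1][1] + B[1][1] = -5 + -3 = -8) = -8 (attained at k = 1)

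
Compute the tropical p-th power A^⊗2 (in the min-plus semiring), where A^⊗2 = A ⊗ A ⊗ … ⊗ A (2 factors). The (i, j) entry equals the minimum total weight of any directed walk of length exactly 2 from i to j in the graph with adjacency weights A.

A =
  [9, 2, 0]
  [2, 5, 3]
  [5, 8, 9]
A^⊗2 =
  [4, 7, 5]
  [7, 4, 2]
  [10, 7, 5]

Each entry (A^⊗2)_ij equals the minimum over all length-2 walks i = v_0 → v_1 → … → v_2 = j of Σ_t A[v_t][v_{t+1}]. For example, for (i, j) = (0, 2) we minimise over 3 possible intermediate vertex sequences; the minimum is 5, attained along the walk 0 → 1 → 2.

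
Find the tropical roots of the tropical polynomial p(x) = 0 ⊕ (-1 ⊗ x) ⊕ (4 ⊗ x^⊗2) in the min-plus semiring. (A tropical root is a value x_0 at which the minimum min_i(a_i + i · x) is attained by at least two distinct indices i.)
Roots: {-5, 1}

Each tropical root is a break point of the lower envelope of the lines y = a_i + i · x (there are 3 lines, with slopes 0, 1, ..., 2). Only the lines that attain the minimum somewhere contribute to roots; other lines are dominated. Here the surviving (envelope) indices are i = 2, i = 1, i = 0.
Intersections between consecutive envelope lines give the roots: for adjacent envelope indices i < j the intersection is x = (a_i − a_j) / (j − i). Reading off the sorted break points: {-5, 1}.
Verification: at each break x_0, at least two indices attain the minimum of min_i(a_i + i · x_0).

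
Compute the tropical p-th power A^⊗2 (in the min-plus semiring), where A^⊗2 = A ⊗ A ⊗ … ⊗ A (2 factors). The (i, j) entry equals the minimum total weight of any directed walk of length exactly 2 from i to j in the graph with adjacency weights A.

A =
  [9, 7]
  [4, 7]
A^⊗2 =
  [11, 14]
  [11, 11]

Each entry (A^⊗2)_ij equals the minimum over all length-2 walks i = v_0 → v_1 → … → v_2 = j of Σ_t A[v_t][v_{t+1}]. For example, for (i, j) = (0, 1) we minimise over 2 possible intermediate vertex sequences; the minimum is 14, attained along the walk 0 → 1 → 1.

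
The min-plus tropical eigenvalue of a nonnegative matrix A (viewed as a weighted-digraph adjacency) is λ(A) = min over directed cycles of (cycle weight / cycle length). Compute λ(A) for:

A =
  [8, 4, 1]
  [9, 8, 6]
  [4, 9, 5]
λ(A) = 5/2

Enumerate directed cycles and compute their means (weight / length). Sample:
  cycle 0 → 0: weight = 8, length = 1, mean = 8/1 ≈ 8.000
  cycle 1 → 1: weight = 8, length = 1, mean = 8/1 ≈ 8.000
  cycle 2 → 2: weight = 5, length = 1, mean = 5/1 ≈ 5.000
  cycle 0 → 1 → 0: weight = 13, length = 2, mean = 13/2 ≈ 6.500
  cycle 0 → 2 → 0: weight = 5, length = 2, mean = 5/2 ≈ 2.500
  cycle 1 → 0 → 1: weight = 13, length = 2, mean = 13/2 ≈ 6.500
Minimum mean = 2.500, attained e.g. along the cycle 0 → 2 → 0 with weight 5 and length 2. So λ(A) = 5/2 = 5/2.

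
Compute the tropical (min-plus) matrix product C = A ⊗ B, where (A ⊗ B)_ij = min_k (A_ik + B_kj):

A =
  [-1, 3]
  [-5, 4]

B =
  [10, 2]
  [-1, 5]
A ⊗ B =
  [2, 1]
  [3, -3]

Apply the min-plus product entry-by-entry:
  C[0][0] = min over k of (A[0][0] + B[0][0] = -1 + 10 = 9, A[0][1] + B[1][0] = 3 + -1 = 2) = 2 (attained at k = 1)
  C[0][1] = min over k of (A[0][0] + B[0][1] = -1 + 2 = 1, A[0][1] + B[1][1] = 3 + 5 = 8) = 1 (attained at k = 0)
  C[1][0] = min over k of (A[1][0] + B[0][0] = -5 + 10 = 5, A[1][1] + B[1][0] = 4 + -1 = 3) = 3 (attained at k = 1)
  C[1][1] = min over k of (A[1][0] + B[0][1] = -5 + 2 = -3, A[1][1] + B[1][1] = 4 + 5 = 9) = -3 (attained at k = 0)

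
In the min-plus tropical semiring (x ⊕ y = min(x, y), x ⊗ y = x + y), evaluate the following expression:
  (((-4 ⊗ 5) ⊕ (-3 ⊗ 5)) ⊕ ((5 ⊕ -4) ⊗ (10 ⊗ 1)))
(((-4 ⊗ 5) ⊕ (-3 ⊗ 5)) ⊕ ((5 ⊕ -4) ⊗ (10 ⊗ 1))) = 1

Expand innermost to outermost. Recall ⊕ takes the minimum of its arguments and ⊗ takes their sum. Working out the expression (((-4 ⊗ 5) ⊕ (-3 ⊗ 5)) ⊕ ((5 ⊕ -4) ⊗ (10 ⊗ 1))) gives 1.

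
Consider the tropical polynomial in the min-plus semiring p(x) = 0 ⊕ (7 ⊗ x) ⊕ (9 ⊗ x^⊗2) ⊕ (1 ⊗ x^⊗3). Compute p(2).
p(2) = 0

A tropical monomial a ⊗ x^⊗i evaluates to a + i · x. Evaluating each term at x = 2:
  Term 0 contributes 0 + 0 · 2 = 0
  Term 1 contributes 7 + 1 · 2 = 9
  Term 2 contributes 9 + 2 · 2 = 13
  Term 3 contributes 1 + 3 · 2 = 7
p(2) = ⊕ of these = min[0, 9, 13, 7] = 0.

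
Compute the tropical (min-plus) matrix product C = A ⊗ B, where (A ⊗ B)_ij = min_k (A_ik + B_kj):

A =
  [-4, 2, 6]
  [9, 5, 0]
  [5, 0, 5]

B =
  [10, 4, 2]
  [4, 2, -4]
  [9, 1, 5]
A ⊗ B =
  [6, 0, -2]
  [9, 1, 1]
  [4, 2, -4]

Apply the min-plus product entry-by-entry:
  C[0][0] = min over k of (A[0][0] + B[0][0] = -4 + 10 = 6, A[0][1] + B[1][0] = 2 + 4 = 6, A[0][2] + B[2][0] = 6 + 9 = 15) = 6 (attained at k = 0)
  C[0][1] = min over k of (A[0][0] + B[0][1] = -4 + 4 = 0, A[0][1] + B[1][1] = 2 + 2 = 4, A[0][2] + B[2][1] = 6 + 1 = 7) = 0 (attained at k = 0)
  C[0][2] = min over k of (A[0][0] + B[0][2] = -4 + 2 = -2, A[0][1] + B[1][2] = 2 + -4 = -2, A[0][2] + B[2][2] = 6 + 5 = 11) = -2 (attained at k = 0)
  C[1][0] = min over k of (A[1][0] + B[0][0] = 9 + 10 = 19, A[1][1] + B[1][0] = 5 + 4 = 9, A[1][2] + B[2][0] = 0 + 9 = 9) = 9 (attained at k = 1)
  C[1][1] = min over k of (A[1][0] + B[0][1] = 9 + 4 = 13, A[1][1] + B[1][1] = 5 + 2 = 7, A[1][2] + B[2][1] = 0 + 1 = 1) = 1 (attained at k = 2)
  C[1][2] = min over k of (A[1][0] + B[0][2] = 9 + 2 = 11, A[1][1] + B[1][2] = 5 + -4 = 1, A[1][2] + B[2][2] = 0 + 5 = 5) = 1 (attained at k = 1)
  C[2][0] = min over k of (A[2][0] + B[0][0] = 5 + 10 = 15, A[2][1] + B[1][0] = 0 + 4 = 4, A[2][2] + B[2][0] = 5 + 9 = 14) = 4 (attained at k = 1)
  C[2][1] = min over k of (A[2][0] + B[0][1] = 5 + 4 = 9, A[2][1] + B[1][1] = 0 + 2 = 2, A[2][2] + B[2][1] = 5 + 1 = 6) = 2 (attained at k = 1)
  C[2][2] = min over k of (A[2][0] + B[0][2] = 5 + 2 = 7, A[2][1] + B[1][2] = 0 + -4 = -4, A[2][2] + B[2][2] = 5 + 5 = 10) = -4 (attained at k = 1)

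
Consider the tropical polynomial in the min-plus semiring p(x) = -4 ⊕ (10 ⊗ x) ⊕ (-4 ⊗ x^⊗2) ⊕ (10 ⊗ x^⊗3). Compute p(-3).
p(-3) = -10

A tropical monomial a ⊗ x^⊗i evaluates to a + i · x. Evaluating each term at x = -3:
  Term 0 contributes -4 + 0 · -3 = -4
  Term 1 contributes 10 + 1 · -3 = 7
  Term 2 contributes -4 + 2 · -3 = -10
  Term 3 contributes 10 + 3 · -3 = 1
p(-3) = ⊕ of these = min[-4, 7, -10, 1] = -10.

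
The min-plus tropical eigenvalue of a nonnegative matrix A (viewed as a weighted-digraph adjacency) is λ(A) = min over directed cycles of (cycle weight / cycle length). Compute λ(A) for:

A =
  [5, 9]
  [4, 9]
λ(A) = 5

Enumerate directed cycles and compute their means (weight / length). Sample:
  cycle 0 → 0: weight = 5, length = 1, mean = 5/1 ≈ 5.000
  cycle 1 → 1: weight = 9, length = 1, mean = 9/1 ≈ 9.000
  cycle 0 → 1 → 0: weight = 13, length = 2, mean = 13/2 ≈ 6.500
  cycle 1 → 0 → 1: weight = 13, length = 2, mean = 13/2 ≈ 6.500
Minimum mean = 5.000, attained e.g. along the cycle 0 → 0 with weight 5 and length 1. So λ(A) = 5/1 = 5.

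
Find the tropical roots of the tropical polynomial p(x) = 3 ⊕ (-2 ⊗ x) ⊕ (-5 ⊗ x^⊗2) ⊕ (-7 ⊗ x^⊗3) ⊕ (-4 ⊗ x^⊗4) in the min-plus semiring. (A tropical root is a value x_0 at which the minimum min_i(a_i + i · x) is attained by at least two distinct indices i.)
Roots: {-3, 2, 3, 5}

Each tropical root is a break point of the lower envelope of the lines y = a_i + i · x (there are 5 lines, with slopes 0, 1, ..., 4). Only the lines that attain the minimum somewhere contribute to roots; other lines are dominated. Here the surviving (envelope) indices are i = 4, i = 3, i = 2, i = 1, i = 0.
Intersections between consecutive envelope lines give the roots: for adjacent envelope indices i < j the intersection is x = (a_i − a_j) / (j − i). Reading off the sorted break points: {-3, 2, 3, 5}.
Verification: at each break x_0, at least two indices attain the minimum of min_i(a_i + i · x_0).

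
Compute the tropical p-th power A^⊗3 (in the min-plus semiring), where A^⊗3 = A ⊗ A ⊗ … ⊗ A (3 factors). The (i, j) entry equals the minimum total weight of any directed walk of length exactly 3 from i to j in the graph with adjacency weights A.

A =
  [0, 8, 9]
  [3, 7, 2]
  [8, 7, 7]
A^⊗3 =
  [0, 8, 9]
  [3, 11, 11]
  [8, 16, 16]

Each entry (A^⊗3)_ij equals the minimum over all length-3 walks i = v_0 → v_1 → … → v_3 = j of Σ_t A[v_t][v_{t+1}]. For example, for (i, j) = (0, 2) we minimise over 9 possible intermediate vertex sequences; the minimum is 9, attained along the walk 0 → 0 → 0 → 2.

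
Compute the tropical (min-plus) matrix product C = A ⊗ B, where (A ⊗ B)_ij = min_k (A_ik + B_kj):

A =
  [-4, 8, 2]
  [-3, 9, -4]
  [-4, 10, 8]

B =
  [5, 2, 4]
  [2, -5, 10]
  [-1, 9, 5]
A ⊗ B =
  [1, -2, 0]
  [-5, -1, 1]
  [1, -2, 0]

Apply the min-plus product entry-by-entry:
  C[0][0] = min over k of (A[0][0] + B[0][0] = -4 + 5 = 1, A[0][1] + B[1][0] = 8 + 2 = 10, A[0][2] + B[2][0] = 2 + -1 = 1) = 1 (attained at k = 0)
  C[0][1] = min over k of (A[0][0] + B[0][1] = -4 + 2 = -2, A[0][1] + B[1][1] = 8 + -5 = 3, A[0][2] + B[2][1] = 2 + 9 = 11) = -2 (attained at k = 0)
  C[0][2] = min over k of (A[0][0] + B[0][2] = -4 + 4 = 0, A[0][1] + B[1][2] = 8 + 10 = 18, A[0][2] + B[2][2] = 2 + 5 = 7) = 0 (attained at k = 0)
  C[1][0] = min over k of (A[1][0] + B[0][0] = -3 + 5 = 2, A[1][1] + B[1][0] = 9 + 2 = 11, A[1][2] + B[2][0] = -4 + -1 = -5) = -5 (attained at k = 2)
  C[1][1] = min over k of (A[1][0] + B[0][1] = -3 + 2 = -1, A[1][1] + B[1][1] = 9 + -5 = 4, A[1][2] + B[2][1] = -4 + 9 = 5) = -1 (attained at k = 0)
  C[1][2] = min over k of (A[1][0] + B[0][2] = -3 + 4 = 1, A[1][1] + B[1][2] = 9 + 10 = 19, A[1][2] + B[2][2] = -4 + 5 = 1) = 1 (attained at k = 0)
  C[2][0] = min over k of (A[2][0] + B[0][0] = -4 + 5 = 1, A[2][1] + B[1][0] = 10 + 2 = 12, A[2][2] + B[2][0] = 8 + -1 = 7) = 1 (attained at k = 0)
  C[2][1] = min over k of (A[2][0] + B[0][1] = -4 + 2 = -2, A[2][1] + B[1][1] = 10 + -5 = 5, A[2][2] + B[2][1] = 8 + 9 = 17) = -2 (attained at k = 0)
  C[2][2] = min over k of (A[2][0] + B[0][2] = -4 + 4 = 0, A[2][1] + B[1][2] = 10 + 10 = 20, A[2][2] + B[2][2] = 8 + 5 = 13) = 0 (attained at k = 0)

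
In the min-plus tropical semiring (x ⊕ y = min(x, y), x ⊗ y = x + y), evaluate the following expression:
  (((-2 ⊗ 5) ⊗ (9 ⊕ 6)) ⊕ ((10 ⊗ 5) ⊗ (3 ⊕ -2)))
(((-2 ⊗ 5) ⊗ (9 ⊕ 6)) ⊕ ((10 ⊗ 5) ⊗ (3 ⊕ -2))) = 9

Expand innermost to outermost. Recall ⊕ takes the minimum of its arguments and ⊗ takes their sum. Working out the expression (((-2 ⊗ 5) ⊗ (9 ⊕ 6)) ⊕ ((10 ⊗ 5) ⊗ (3 ⊕ -2))) gives 9.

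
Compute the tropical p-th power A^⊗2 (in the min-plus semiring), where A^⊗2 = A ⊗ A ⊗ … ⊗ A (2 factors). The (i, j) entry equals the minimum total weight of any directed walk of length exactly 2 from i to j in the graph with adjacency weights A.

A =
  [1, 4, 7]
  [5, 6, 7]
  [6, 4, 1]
A^⊗2 =
  [2, 5, 8]
  [6, 9, 8]
  [7, 5, 2]

Each entry (A^⊗2)_ij equals the minimum over all length-2 walks i = v_0 → v_1 → … → v_2 = j of Σ_t A[v_t][v_{t+1}]. For example, for (i, j) = (0, 2) we minimise over 3 possible intermediate vertex sequences; the minimum is 8, attained along the walk 0 → 0 → 2.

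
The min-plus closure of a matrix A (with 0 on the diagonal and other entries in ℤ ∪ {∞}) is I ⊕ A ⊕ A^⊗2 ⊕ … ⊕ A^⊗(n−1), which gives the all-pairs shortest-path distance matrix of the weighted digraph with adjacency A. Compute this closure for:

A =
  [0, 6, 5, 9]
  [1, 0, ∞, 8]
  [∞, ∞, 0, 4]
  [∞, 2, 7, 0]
Closure =
  [0, 6, 5, 9]
  [1, 0, 6, 8]
  [7, 6, 0, 4]
  [3, 2, 7, 0]

This is the Floyd-Warshall all-pairs shortest-path computation. For each intermediate vertex k = 0, 1, …, 3, update dist[i][j] ← min(dist[i][j], dist[i][k] + dist[k][j]). The final matrix gives, for each (i, j), the minimum total weight of any directed path from i to j (possibly empty when i = j).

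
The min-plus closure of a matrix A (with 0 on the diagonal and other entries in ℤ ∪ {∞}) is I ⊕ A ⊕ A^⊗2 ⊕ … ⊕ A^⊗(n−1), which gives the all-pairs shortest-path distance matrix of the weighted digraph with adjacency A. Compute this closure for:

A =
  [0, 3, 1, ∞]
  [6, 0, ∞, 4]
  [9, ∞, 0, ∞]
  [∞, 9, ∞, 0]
Closure =
  [0, 3, 1, 7]
  [6, 0, 7, 4]
  [9, 12, 0, 16]
  [15, 9, 16, 0]

This is the Floyd-Warshall all-pairs shortest-path computation. For each intermediate vertex k = 0, 1, …, 3, update dist[i][j] ← min(dist[i][j], dist[i][k] + dist[k][j]). The final matrix gives, for each (i, j), the minimum total weight of any directed path from i to j (possibly empty when i = j).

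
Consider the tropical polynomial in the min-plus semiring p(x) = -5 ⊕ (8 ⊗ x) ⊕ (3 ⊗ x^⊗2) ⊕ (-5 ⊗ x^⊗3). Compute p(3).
p(3) = -5

A tropical monomial a ⊗ x^⊗i evaluates to a + i · x. Evaluating each term at x = 3:
  Term 0 contributes -5 + 0 · 3 = -5
  Term 1 contributes 8 + 1 · 3 = 11
  Term 2 contributes 3 + 2 · 3 = 9
  Term 3 contributes -5 + 3 · 3 = 4
p(3) = ⊕ of these = min[-5, 11, 9, 4] = -5.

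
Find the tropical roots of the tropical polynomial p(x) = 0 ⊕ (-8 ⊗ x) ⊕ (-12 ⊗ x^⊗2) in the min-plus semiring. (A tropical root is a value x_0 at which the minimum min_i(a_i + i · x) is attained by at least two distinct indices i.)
Roots: {4, 8}

Each tropical root is a break point of the lower envelope of the lines y = a_i + i · x (there are 3 lines, with slopes 0, 1, ..., 2). Only the lines that attain the minimum somewhere contribute to roots; other lines are dominated. Here the surviving (envelope) indices are i = 2, i = 1, i = 0.
Intersections between consecutive envelope lines give the roots: for adjacent envelope indices i < j the intersection is x = (a_i − a_j) / (j − i). Reading off the sorted break points: {4, 8}.
Verification: at each break x_0, at least two indices attain the minimum of min_i(a_i + i · x_0).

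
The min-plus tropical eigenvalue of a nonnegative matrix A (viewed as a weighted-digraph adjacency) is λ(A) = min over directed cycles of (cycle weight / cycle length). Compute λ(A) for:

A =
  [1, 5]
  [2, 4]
λ(A) = 1

Enumerate directed cycles and compute their means (weight / length). Sample:
  cycle 0 → 0: weight = 1, length = 1, mean = 1/1 ≈ 1.000
  cycle 1 → 1: weight = 4, length = 1, mean = 4/1 ≈ 4.000
  cycle 0 → 1 → 0: weight = 7, length = 2, mean = 7/2 ≈ 3.500
  cycle 1 → 0 → 1: weight = 7, length = 2, mean = 7/2 ≈ 3.500
Minimum mean = 1.000, attained e.g. along the cycle 0 → 0 with weight 1 and length 1. So λ(A) = 1/1 = 1.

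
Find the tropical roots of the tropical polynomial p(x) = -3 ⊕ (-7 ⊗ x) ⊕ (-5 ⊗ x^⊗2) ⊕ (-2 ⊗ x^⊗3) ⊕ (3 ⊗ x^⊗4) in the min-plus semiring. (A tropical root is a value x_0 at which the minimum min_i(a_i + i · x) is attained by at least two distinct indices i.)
Roots: {-5, -3, -2, 4}

Each tropical root is a break point of the lower envelope of the lines y = a_i + i · x (there are 5 lines, with slopes 0, 1, ..., 4). Only the lines that attain the minimum somewhere contribute to roots; other lines are dominated. Here the surviving (envelope) indices are i = 4, i = 3, i = 2, i = 1, i = 0.
Intersections between consecutive envelope lines give the roots: for adjacent envelope indices i < j the intersection is x = (a_i − a_j) / (j − i). Reading off the sorted break points: {-5, -3, -2, 4}.
Verification: at each break x_0, at least two indices attain the minimum of min_i(a_i + i · x_0).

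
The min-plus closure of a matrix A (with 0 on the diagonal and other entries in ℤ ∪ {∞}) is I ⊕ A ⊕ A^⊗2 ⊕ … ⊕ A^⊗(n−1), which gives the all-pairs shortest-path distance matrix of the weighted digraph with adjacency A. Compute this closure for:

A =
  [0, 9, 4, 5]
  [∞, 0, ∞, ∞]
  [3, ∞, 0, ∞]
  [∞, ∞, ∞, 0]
Closure =
  [0, 9, 4, 5]
  [∞, 0, ∞, ∞]
  [3, 12, 0, 8]
  [∞, ∞, ∞, 0]

This is the Floyd-Warshall all-pairs shortest-path computation. For each intermediate vertex k = 0, 1, …, 3, update dist[i][j] ← min(dist[i][j], dist[i][k] + dist[k][j]). The final matrix gives, for each (i, j), the minimum total weight of any directed path from i to j (possibly empty when i = j).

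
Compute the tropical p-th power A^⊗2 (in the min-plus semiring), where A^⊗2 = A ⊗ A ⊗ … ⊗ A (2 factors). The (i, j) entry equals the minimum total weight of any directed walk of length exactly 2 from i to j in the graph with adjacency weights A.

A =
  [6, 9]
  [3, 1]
A^⊗2 =
  [12, 10]
  [4, 2]

Each entry (A^⊗2)_ij equals the minimum over all length-2 walks i = v_0 → v_1 → … → v_2 = j of Σ_t A[v_t][v_{t+1}]. For example, for (i, j) = (0, 1) we minimise over 2 possible intermediate vertex sequences; the minimum is 10, attained along the walk 0 → 1 → 1.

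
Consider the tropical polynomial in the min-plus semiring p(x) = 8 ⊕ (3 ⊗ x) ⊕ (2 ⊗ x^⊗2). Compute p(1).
p(1) = 4

A tropical monomial a ⊗ x^⊗i evaluates to a + i · x. Evaluating each term at x = 1:
  Term 0 contributes 8 + 0 · 1 = 8
  Term 1 contributes 3 + 1 · 1 = 4
  Term 2 contributes 2 + 2 · 1 = 4
p(1) = ⊕ of these = min[8, 4, 4] = 4.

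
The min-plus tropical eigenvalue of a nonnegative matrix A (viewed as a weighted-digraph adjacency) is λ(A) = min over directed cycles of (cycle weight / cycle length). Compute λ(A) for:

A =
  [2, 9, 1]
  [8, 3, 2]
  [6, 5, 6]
λ(A) = 2

Enumerate directed cycles and compute their means (weight / length). Sample:
  cycle 0 → 0: weight = 2, length = 1, mean = 2/1 ≈ 2.000
  cycle 1 → 1: weight = 3, length = 1, mean = 3/1 ≈ 3.000
  cycle 2 → 2: weight = 6, length = 1, mean = 6/1 ≈ 6.000
  cycle 0 → 1 → 0: weight = 17, length = 2, mean = 17/2 ≈ 8.500
  cycle 0 → 2 → 0: weight = 7, length = 2, mean = 7/2 ≈ 3.500
  cycle 1 → 0 → 1: weight = 17, length = 2, mean = 17/2 ≈ 8.500
Minimum mean = 2.000, attained e.g. along the cycle 0 → 0 with weight 2 and length 1. So λ(A) = 2/1 = 2.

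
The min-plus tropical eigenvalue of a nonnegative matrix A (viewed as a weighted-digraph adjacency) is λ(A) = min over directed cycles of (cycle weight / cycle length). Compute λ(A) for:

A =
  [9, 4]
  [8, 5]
λ(A) = 5

Enumerate directed cycles and compute their means (weight / length). Sample:
  cycle 0 → 0: weight = 9, length = 1, mean = 9/1 ≈ 9.000
  cycle 1 → 1: weight = 5, length = 1, mean = 5/1 ≈ 5.000
  cycle 0 → 1 → 0: weight = 12, length = 2, mean = 12/2 ≈ 6.000
  cycle 1 → 0 → 1: weight = 12, length = 2, mean = 12/2 ≈ 6.000
Minimum mean = 5.000, attained e.g. along the cycle 1 → 1 with weight 5 and length 1. So λ(A) = 5/1 = 5.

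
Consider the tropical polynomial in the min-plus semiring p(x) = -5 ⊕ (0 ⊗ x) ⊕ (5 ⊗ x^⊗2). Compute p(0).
p(0) = -5

A tropical monomial a ⊗ x^⊗i evaluates to a + i · x. Evaluating each term at x = 0:
  Term 0 contributes -5 + 0 · 0 = -5
  Term 1 contributes 0 + 1 · 0 = 0
  Term 2 contributes 5 + 2 · 0 = 5
p(0) = ⊕ of these = min[-5, 0, 5] = -5.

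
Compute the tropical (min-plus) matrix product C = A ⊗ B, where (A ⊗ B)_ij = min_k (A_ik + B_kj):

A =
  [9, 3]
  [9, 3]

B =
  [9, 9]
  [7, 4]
A ⊗ B =
  [10, 7]
  [10, 7]

Apply the min-plus product entry-by-entry:
  C[0][0] = min over k of (A[0][0] + B[0][0] = 9 + 9 = 18, A[0][1] + B[1][0] = 3 + 7 = 10) = 10 (attained at k = 1)
  C[0][1] = min over k of (A[0][0] + B[0][1] = 9 + 9 = 18, A[0][1] + B[1][1] = 3 + 4 = 7) = 7 (attained at k = 1)
  C[1][0] = min over k of (A[1][0] + B[0][0] = 9 + 9 = 18, A[1][1] + B[1][0] = 3 + 7 = 10) = 10 (attained at k = 1)
  C[1][1] = min over k of (A[1][0] + B[0][1] = 9 + 9 = 18, A[1][1] + B[1][1] = 3 + 4 = 7) = 7 (attained at k = 1)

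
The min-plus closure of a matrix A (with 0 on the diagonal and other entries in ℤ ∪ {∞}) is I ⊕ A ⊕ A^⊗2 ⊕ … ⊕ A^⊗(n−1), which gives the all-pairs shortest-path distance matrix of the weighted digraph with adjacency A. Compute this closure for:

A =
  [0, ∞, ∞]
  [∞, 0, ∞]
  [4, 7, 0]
Closure =
  [0, ∞, ∞]
  [∞, 0, ∞]
  [4, 7, 0]

This is the Floyd-Warshall all-pairs shortest-path computation. For each intermediate vertex k = 0, 1, …, 2, update dist[i][j] ← min(dist[i][j], dist[i][k] + dist[k][j]). The final matrix gives, for each (i, j), the minimum total weight of any directed path from i to j (possibly empty when i = j).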